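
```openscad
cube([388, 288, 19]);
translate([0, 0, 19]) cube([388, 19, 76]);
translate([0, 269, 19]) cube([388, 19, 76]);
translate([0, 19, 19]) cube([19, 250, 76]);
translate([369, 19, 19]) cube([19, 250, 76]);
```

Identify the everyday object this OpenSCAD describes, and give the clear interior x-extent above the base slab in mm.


An open box. The internal width is 350 mm.

A 388×288 base slab with four walls standing on it — an open box. The base is 388 mm wide and the walls are 19 mm thick, so the internal width is 388 − 2 × 19 = 350 mm.


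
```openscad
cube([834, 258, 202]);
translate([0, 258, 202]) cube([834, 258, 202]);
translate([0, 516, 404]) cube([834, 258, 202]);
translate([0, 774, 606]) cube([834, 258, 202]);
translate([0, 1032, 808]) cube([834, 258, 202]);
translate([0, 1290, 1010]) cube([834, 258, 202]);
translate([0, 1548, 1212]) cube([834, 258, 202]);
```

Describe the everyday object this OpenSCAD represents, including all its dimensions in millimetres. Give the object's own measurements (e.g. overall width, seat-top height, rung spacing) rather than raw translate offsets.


A straight staircase of 7 solid steps. Each step is 834 mm wide (x), 258 mm deep (y, the going) and 202 mm tall (the rise). The first step rests on the floor; each subsequent step sits one going further in +y and one rise higher in +z, directly behind and above the previous step with no overlap.


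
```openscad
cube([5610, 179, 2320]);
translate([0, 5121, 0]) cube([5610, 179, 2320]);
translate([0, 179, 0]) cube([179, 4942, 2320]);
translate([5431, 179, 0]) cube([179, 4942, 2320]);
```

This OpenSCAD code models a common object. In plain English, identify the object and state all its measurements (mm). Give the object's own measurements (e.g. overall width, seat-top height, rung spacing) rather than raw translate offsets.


The wall frame of a small rectangular building: four walls, each 2320 mm tall and 179 mm thick, enclosing a footprint 5610 mm (x) by 5300 mm (y) outside-to-outside, with no floor or roof. The front and back walls (the −y and +y sides) span the full width; the two side walls fit between them.


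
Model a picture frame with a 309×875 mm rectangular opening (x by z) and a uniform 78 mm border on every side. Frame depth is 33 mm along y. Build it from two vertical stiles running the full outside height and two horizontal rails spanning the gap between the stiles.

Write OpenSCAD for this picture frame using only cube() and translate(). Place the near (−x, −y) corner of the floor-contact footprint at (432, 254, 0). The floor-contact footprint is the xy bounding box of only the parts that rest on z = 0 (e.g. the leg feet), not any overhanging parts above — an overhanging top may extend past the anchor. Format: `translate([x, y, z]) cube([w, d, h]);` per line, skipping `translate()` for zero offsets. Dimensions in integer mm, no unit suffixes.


translate([432, 254, 0]) cube([78, 33, 1031]);
translate([819, 254, 0]) cube([78, 33, 1031]);
translate([510, 254, 0]) cube([309, 33, 78]);
translate([510, 254, 953]) cube([309, 33, 78]);


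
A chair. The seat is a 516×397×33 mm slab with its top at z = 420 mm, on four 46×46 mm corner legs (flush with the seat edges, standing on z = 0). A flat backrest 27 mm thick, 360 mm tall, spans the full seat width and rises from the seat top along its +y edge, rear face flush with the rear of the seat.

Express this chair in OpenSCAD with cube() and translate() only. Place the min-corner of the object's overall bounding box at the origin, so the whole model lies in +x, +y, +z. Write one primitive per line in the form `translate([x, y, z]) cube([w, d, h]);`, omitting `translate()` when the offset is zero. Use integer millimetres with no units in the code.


translate([0, 0, 387]) cube([516, 397, 33]);
cube([46, 46, 387]);
translate([470, 0, 0]) cube([46, 46, 387]);
translate([0, 351, 0]) cube([46, 46, 387]);
translate([470, 351, 0]) cube([46, 46, 387]);
translate([0, 370, 420]) cube([516, 27, 360]);


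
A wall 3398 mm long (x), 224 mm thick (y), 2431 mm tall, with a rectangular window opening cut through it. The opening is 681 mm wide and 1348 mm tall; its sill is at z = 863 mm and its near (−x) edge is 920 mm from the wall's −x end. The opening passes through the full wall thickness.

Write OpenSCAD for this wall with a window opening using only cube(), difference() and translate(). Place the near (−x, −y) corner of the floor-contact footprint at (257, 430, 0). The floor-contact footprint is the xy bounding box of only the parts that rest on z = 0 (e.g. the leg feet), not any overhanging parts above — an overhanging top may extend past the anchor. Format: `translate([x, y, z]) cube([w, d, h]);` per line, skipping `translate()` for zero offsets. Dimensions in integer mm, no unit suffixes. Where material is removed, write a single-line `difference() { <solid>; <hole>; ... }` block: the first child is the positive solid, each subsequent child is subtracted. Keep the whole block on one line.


difference() { translate([257, 430, 0]) cube([3398, 224, 2431]); translate([1177, 430, 863]) cube([681, 224, 1348]); }


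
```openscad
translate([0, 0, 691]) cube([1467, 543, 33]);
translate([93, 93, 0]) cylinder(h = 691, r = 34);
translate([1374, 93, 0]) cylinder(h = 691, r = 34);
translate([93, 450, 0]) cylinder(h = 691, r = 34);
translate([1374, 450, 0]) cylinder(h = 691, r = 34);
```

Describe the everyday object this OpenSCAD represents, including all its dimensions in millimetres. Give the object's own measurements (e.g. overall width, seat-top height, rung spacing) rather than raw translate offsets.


A rectangular dining table. The top is 1467×543×33 mm with its upper surface at z = 724 mm. It stands on four round legs of 68 mm diameter, each leg's bounding box inset 59 mm from the nearest pair of top edges, running from the floor to the underside of the top.


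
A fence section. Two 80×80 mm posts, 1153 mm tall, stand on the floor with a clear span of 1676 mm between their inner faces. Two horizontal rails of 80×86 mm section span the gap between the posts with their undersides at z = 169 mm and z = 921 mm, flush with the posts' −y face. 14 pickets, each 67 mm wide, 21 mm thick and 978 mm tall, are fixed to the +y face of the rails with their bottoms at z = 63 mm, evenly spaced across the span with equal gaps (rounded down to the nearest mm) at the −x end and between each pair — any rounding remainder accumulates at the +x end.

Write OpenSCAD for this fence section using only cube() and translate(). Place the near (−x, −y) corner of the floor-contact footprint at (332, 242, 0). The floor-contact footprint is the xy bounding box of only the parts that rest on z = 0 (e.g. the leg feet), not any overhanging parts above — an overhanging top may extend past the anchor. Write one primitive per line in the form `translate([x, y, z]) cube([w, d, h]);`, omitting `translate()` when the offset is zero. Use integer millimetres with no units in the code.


translate([332, 242, 0]) cube([80, 80, 1153]);
translate([2088, 242, 0]) cube([80, 80, 1153]);
translate([412, 242, 169]) cube([1676, 80, 86]);
translate([412, 242, 921]) cube([1676, 80, 86]);
translate([461, 322, 63]) cube([67, 21, 978]);
translate([577, 322, 63]) cube([67, 21, 978]);
translate([693, 322, 63]) cube([67, 21, 978]);
translate([809, 322, 63]) cube([67, 21, 978]);
translate([925, 322, 63]) cube([67, 21, 978]);
translate([1041, 322, 63]) cube([67, 21, 978]);
translate([1157, 322, 63]) cube([67, 21, 978]);
translate([1273, 322, 63]) cube([67, 21, 978]);
translate([1389, 322, 63]) cube([67, 21, 978]);
translate([1505, 322, 63]) cube([67, 21, 978]);
translate([1621, 322, 63]) cube([67, 21, 978]);
translate([1737, 322, 63]) cube([67, 21, 978]);
translate([1853, 322, 63]) cube([67, 21, 978]);
translate([1969, 322, 63]) cube([67, 21, 978]);


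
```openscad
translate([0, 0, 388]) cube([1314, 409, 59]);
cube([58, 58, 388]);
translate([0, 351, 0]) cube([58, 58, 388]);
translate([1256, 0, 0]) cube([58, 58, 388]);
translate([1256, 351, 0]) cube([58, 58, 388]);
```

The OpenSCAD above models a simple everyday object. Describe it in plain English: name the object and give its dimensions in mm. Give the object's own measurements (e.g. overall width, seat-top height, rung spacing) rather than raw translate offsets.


A long wooden bench with a 1314 mm (x) × 409 mm (y) seat, 59 mm thick, its top surface 447 mm above the floor. Four 58 mm square legs at the seat corners, flush with the edges, run from z = 0 to the seat underside.


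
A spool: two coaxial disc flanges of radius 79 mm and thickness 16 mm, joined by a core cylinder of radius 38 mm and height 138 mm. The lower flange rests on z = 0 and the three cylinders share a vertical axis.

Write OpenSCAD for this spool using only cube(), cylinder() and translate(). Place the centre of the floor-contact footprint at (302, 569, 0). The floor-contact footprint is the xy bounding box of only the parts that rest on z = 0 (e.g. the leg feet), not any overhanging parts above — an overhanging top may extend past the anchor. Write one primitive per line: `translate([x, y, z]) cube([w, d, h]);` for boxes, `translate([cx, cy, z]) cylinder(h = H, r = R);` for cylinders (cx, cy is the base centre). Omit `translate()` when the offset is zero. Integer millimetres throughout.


translate([302, 569, 0]) cylinder(h = 16, r = 79);
translate([302, 569, 16]) cylinder(h = 138, r = 38);
translate([302, 569, 154]) cylinder(h = 16, r = 79);


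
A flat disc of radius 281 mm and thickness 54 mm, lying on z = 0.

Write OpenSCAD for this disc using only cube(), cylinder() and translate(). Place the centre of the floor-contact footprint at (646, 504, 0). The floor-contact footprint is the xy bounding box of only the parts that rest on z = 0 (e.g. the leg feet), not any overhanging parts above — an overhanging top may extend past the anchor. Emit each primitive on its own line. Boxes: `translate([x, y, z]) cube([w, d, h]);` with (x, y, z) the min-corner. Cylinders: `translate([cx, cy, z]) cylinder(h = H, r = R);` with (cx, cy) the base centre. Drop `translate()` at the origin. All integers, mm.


translate([646, 504, 0]) cylinder(h = 54, r = 281);


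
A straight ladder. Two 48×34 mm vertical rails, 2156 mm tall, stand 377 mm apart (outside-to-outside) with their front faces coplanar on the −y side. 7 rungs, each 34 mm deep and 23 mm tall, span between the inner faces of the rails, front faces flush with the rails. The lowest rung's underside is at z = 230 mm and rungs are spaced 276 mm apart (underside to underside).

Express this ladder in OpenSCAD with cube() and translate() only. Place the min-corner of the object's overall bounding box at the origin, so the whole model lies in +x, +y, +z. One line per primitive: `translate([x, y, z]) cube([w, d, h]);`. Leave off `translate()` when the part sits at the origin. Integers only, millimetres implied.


cube([48, 34, 2156]);
translate([329, 0, 0]) cube([48, 34, 2156]);
translate([48, 0, 230]) cube([281, 34, 23]);
translate([48, 0, 506]) cube([281, 34, 23]);
translate([48, 0, 782]) cube([281, 34, 23]);
translate([48, 0, 1058]) cube([281, 34, 23]);
translate([48, 0, 1334]) cube([281, 34, 23]);
translate([48, 0, 1610]) cube([281, 34, 23]);
translate([48, 0, 1886]) cube([281, 34, 23]);


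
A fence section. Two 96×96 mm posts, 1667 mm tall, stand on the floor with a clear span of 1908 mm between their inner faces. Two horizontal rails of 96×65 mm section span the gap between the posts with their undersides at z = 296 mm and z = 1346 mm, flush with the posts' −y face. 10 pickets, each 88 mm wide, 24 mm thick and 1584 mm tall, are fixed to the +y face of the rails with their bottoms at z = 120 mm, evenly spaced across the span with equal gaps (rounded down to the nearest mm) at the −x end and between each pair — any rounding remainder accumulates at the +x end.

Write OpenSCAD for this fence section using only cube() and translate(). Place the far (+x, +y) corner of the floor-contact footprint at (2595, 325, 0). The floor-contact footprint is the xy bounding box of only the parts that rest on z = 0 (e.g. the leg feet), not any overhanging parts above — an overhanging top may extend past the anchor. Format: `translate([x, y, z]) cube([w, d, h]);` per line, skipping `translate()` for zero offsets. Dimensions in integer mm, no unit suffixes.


translate([495, 229, 0]) cube([96, 96, 1667]);
translate([2499, 229, 0]) cube([96, 96, 1667]);
translate([591, 229, 296]) cube([1908, 96, 65]);
translate([591, 229, 1346]) cube([1908, 96, 65]);
translate([684, 325, 120]) cube([88, 24, 1584]);
translate([865, 325, 120]) cube([88, 24, 1584]);
translate([1046, 325, 120]) cube([88, 24, 1584]);
translate([1227, 325, 120]) cube([88, 24, 1584]);
translate([1408, 325, 120]) cube([88, 24, 1584]);
translate([1589, 325, 120]) cube([88, 24, 1584]);
translate([1770, 325, 120]) cube([88, 24, 1584]);
translate([1951, 325, 120]) cube([88, 24, 1584]);
translate([2132, 325, 120]) cube([88, 24, 1584]);
translate([2313, 325, 120]) cube([88, 24, 1584]);


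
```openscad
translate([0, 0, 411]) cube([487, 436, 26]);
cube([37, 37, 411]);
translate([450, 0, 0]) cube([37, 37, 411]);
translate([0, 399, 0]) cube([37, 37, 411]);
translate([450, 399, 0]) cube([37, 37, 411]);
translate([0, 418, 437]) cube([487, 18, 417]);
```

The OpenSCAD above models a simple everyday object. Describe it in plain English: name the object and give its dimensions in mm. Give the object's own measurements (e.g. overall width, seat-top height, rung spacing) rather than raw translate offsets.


A chair. The seat is a 487×436×26 mm slab with its top at z = 437 mm, on four 37×37 mm corner legs (flush with the seat edges, standing on z = 0). A flat backrest 18 mm thick, 417 mm tall, spans the full seat width and rises from the seat top along its +y edge, rear face flush with the rear of the seat.


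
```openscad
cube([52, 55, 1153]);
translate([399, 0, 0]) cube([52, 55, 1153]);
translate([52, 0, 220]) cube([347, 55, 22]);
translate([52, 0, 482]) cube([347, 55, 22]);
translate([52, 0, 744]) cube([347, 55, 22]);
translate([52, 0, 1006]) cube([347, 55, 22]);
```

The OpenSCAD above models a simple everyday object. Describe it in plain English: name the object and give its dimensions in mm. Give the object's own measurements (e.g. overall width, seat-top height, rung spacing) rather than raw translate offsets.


A straight ladder. Two 52×55 mm vertical rails, 1153 mm tall, stand 451 mm apart (outside-to-outside) with their front faces coplanar on the −y side. 4 rungs, each 55 mm deep and 22 mm tall, span between the inner faces of the rails, front faces flush with the rails. The lowest rung's underside is at z = 220 mm and rungs are spaced 262 mm apart (underside to underside).


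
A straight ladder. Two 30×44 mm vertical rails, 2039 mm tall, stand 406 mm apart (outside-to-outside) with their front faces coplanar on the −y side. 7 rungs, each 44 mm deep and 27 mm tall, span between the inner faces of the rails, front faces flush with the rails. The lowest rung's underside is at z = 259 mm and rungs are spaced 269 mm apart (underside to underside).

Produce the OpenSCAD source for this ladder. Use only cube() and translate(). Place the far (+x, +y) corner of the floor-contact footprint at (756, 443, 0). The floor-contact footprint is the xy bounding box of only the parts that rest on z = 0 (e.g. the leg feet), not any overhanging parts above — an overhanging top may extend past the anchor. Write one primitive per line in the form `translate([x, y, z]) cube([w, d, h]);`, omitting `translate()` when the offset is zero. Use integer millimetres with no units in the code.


translate([350, 399, 0]) cube([30, 44, 2039]);
translate([726, 399, 0]) cube([30, 44, 2039]);
translate([380, 399, 259]) cube([346, 44, 27]);
translate([380, 399, 528]) cube([346, 44, 27]);
translate([380, 399, 797]) cube([346, 44, 27]);
translate([380, 399, 1066]) cube([346, 44, 27]);
translate([380, 399, 1335]) cube([346, 44, 27]);
translate([380, 399, 1604]) cube([346, 44, 27]);
translate([380, 399, 1873]) cube([346, 44, 27]);


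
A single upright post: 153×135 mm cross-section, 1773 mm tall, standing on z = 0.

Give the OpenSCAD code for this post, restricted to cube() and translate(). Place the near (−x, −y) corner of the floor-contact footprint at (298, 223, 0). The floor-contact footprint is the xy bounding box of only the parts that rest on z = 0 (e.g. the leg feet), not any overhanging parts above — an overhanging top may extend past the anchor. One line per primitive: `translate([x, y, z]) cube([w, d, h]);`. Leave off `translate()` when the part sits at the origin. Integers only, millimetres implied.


translate([298, 223, 0]) cube([153, 135, 1773]);


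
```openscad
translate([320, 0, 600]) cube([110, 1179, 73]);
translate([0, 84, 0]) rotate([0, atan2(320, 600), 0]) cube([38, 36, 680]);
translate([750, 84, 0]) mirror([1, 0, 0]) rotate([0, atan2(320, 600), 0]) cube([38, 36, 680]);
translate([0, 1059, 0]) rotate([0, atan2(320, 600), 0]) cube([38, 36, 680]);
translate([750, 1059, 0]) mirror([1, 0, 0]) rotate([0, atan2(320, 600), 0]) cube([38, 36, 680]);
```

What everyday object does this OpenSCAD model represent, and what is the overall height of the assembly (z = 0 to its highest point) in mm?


A sawhorse. The overall height is 673 mm.

A beam across two mirrored pairs of raked legs — a sawhorse. The beam's underside is at z = 600 (matching the legs' vertical rise in atan2(320, 600)) and the beam is 73 mm tall, so its top is at 600 + 73 = 673 mm. The raked legs top out at the beam's underside, so that is the highest point.


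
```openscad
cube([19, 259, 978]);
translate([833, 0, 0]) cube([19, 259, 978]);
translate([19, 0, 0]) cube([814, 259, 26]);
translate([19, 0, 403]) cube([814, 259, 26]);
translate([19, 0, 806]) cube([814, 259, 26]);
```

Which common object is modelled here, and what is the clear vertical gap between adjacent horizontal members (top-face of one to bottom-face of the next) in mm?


A bookshelf. The clear shelf gap is 377 mm.

Two tall side panels with 3 horizontal boards between them — a bookshelf. The first two shelf undersides are at z = 0 and z = 403; with shelf thickness 26, the clear gap is 403 − 0 − 26 = 377 mm.


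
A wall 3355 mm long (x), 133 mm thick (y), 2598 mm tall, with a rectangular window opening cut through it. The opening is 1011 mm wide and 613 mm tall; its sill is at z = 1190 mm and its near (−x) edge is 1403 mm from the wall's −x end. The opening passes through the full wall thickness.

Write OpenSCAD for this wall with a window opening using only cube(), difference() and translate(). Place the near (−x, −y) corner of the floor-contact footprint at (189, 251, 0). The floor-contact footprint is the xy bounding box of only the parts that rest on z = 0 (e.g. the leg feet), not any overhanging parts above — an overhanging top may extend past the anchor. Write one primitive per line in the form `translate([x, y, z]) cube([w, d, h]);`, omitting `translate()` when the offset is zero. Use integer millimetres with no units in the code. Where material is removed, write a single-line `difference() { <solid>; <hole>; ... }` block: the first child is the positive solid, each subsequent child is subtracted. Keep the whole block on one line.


difference() { translate([189, 251, 0]) cube([3355, 133, 2598]); translate([1592, 251, 1190]) cube([1011, 133, 613]); }


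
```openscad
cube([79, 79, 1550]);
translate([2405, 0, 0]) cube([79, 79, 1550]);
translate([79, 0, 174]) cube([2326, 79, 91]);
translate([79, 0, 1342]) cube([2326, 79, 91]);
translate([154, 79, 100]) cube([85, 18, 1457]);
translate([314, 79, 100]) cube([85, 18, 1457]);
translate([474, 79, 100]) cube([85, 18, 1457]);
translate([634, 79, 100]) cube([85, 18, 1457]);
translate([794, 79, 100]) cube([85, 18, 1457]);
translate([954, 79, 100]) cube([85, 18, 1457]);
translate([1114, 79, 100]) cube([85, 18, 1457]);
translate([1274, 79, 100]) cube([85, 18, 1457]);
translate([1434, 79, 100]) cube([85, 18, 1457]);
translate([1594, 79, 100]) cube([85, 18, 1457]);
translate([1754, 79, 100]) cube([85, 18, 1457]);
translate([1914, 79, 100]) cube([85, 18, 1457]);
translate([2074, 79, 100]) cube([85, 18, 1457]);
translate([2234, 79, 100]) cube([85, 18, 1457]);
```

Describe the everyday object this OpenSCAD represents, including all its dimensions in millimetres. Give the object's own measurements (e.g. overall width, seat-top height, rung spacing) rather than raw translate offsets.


A fence section. Two 79×79 mm posts, 1550 mm tall, stand on the floor with a clear span of 2326 mm between their inner faces. Two horizontal rails of 79×91 mm section span the gap between the posts with their undersides at z = 174 mm and z = 1342 mm, flush with the posts' −y face. 14 pickets, each 85 mm wide, 18 mm thick and 1457 mm tall, are fixed to the +y face of the rails with their bottoms at z = 100 mm, spaced across the span with a 75 mm gap after the −x post and between neighbouring pickets, with 86 mm left before the +x post.


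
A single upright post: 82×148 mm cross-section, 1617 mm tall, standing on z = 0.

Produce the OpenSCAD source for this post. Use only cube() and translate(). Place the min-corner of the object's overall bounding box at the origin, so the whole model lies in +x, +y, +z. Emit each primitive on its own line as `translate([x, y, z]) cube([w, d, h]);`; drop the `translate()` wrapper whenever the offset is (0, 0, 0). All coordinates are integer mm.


cube([82, 148, 1617]);


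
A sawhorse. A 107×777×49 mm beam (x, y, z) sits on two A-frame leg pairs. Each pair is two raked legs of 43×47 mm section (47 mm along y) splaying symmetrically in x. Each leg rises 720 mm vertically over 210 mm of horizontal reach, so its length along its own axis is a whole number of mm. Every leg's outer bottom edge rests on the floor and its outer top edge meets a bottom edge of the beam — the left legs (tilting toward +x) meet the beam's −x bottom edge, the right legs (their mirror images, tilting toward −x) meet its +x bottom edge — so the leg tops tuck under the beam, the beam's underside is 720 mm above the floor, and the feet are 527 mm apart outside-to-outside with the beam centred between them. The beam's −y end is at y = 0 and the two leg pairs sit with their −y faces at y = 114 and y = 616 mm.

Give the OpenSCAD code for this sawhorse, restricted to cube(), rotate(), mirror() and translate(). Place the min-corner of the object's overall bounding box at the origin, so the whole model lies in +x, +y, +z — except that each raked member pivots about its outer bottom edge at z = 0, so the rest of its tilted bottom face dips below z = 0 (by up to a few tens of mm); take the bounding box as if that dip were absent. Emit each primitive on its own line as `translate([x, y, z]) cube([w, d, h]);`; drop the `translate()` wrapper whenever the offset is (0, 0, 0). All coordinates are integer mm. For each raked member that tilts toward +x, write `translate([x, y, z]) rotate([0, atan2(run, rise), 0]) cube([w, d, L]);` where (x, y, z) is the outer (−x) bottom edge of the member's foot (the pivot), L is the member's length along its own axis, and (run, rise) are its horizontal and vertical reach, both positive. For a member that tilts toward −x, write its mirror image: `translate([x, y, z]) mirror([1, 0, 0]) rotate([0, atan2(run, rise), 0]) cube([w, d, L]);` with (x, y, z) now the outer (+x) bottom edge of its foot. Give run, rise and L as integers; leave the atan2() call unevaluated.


// leg length = √(210² + 720²) = 750
// right-leg outer foot x = 2·210 + 107 = 527
// beam min-corner = (210, 0, 720)
translate([210, 0, 720]) cube([107, 777, 49]);
translate([0, 114, 0]) rotate([0, atan2(210, 720), 0]) cube([43, 47, 750]);
translate([527, 114, 0]) mirror([1, 0, 0]) rotate([0, atan2(210, 720), 0]) cube([43, 47, 750]);
translate([0, 616, 0]) rotate([0, atan2(210, 720), 0]) cube([43, 47, 750]);
translate([527, 616, 0]) mirror([1, 0, 0]) rotate([0, atan2(210, 720), 0]) cube([43, 47, 750]);


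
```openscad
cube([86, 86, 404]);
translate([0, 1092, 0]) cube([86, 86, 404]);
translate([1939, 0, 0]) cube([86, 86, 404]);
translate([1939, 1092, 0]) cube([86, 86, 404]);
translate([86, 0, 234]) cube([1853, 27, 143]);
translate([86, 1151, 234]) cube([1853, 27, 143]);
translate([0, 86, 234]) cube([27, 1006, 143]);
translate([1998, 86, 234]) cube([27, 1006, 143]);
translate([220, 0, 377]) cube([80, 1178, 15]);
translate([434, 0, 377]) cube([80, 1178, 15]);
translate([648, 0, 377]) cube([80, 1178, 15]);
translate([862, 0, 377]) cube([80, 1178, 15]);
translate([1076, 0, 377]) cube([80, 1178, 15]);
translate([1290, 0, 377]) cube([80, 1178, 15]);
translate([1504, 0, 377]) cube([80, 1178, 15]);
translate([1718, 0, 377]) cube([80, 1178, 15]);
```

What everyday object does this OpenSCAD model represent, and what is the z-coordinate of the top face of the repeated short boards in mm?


A bed frame. The slat-top height is 392 mm.

Four posts, four rails, and a row of slats — a bed frame. Slats sit on the rails at z = 234 + 143 = 377; with slat thickness 15, the top is 392 mm.


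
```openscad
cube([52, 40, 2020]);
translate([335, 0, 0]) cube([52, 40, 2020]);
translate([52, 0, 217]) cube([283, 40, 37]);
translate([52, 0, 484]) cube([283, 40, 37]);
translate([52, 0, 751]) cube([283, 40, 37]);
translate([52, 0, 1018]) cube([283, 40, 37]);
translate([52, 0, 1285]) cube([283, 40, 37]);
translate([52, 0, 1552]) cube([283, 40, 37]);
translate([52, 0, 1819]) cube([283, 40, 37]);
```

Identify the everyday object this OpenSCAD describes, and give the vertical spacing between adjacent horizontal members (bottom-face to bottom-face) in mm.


A ladder. The rung spacing is 267 mm.

Two tall 52×40 posts with 7 short bars between them — a ladder. Adjacent rungs sit at z = 217 and z = 484, so the spacing is 484 − 217 = 267 mm.


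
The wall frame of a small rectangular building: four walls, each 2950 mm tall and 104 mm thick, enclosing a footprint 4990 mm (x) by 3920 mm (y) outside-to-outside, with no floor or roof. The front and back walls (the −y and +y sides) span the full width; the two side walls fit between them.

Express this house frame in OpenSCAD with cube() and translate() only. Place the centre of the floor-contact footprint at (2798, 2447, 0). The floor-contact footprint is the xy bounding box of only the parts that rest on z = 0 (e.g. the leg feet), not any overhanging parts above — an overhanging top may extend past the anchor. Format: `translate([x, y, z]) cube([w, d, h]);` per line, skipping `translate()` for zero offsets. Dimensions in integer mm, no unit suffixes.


translate([303, 487, 0]) cube([4990, 104, 2950]);
translate([303, 4303, 0]) cube([4990, 104, 2950]);
translate([303, 591, 0]) cube([104, 3712, 2950]);
translate([5189, 591, 0]) cube([104, 3712, 2950]);


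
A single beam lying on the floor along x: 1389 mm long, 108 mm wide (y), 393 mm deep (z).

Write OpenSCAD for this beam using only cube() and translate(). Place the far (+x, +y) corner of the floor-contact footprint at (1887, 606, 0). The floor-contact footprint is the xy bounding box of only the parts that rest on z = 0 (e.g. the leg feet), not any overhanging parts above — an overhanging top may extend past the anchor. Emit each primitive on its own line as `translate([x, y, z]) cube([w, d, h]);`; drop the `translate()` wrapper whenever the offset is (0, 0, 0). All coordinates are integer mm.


translate([498, 498, 0]) cube([1389, 108, 393]);


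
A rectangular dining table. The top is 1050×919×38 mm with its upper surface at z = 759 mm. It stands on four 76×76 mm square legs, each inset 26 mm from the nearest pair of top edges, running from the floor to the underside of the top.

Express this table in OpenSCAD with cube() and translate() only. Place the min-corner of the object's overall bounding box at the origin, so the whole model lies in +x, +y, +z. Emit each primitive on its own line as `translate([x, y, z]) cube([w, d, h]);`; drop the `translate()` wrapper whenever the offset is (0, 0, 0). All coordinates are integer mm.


// leg_h = 759 - 38 = 721
translate([0, 0, 721]) cube([1050, 919, 38]);
translate([26, 26, 0]) cube([76, 76, 721]);
translate([948, 26, 0]) cube([76, 76, 721]);
translate([26, 817, 0]) cube([76, 76, 721]);
translate([948, 817, 0]) cube([76, 76, 721]);


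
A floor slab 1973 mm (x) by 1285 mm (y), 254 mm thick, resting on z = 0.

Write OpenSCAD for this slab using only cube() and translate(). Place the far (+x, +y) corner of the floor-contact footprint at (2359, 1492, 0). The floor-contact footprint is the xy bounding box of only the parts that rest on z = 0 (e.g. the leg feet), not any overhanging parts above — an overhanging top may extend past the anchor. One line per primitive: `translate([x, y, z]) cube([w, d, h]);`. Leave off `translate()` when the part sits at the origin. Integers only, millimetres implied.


translate([386, 207, 0]) cube([1973, 1285, 254]);


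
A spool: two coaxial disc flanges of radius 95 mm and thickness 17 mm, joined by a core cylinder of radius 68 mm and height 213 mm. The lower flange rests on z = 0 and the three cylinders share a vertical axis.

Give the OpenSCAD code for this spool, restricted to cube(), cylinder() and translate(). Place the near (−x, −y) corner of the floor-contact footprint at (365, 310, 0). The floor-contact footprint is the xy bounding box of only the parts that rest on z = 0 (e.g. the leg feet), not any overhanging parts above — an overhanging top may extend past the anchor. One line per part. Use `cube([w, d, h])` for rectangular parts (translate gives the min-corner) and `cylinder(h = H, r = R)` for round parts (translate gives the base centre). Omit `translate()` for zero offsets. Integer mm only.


translate([460, 405, 0]) cylinder(h = 17, r = 95);
translate([460, 405, 17]) cylinder(h = 213, r = 68);
translate([460, 405, 230]) cylinder(h = 17, r = 95);


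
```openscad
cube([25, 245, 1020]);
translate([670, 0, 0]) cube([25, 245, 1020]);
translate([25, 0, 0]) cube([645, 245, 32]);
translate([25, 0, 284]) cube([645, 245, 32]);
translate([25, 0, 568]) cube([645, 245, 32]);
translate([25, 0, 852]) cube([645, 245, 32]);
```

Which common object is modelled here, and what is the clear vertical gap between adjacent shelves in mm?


A bookshelf. The clear shelf gap is 252 mm.

Two tall side panels with 4 horizontal boards between them — a bookshelf. The first two shelf undersides are at z = 0 and z = 284; with shelf thickness 32, the clear gap is 284 − 0 − 32 = 252 mm.


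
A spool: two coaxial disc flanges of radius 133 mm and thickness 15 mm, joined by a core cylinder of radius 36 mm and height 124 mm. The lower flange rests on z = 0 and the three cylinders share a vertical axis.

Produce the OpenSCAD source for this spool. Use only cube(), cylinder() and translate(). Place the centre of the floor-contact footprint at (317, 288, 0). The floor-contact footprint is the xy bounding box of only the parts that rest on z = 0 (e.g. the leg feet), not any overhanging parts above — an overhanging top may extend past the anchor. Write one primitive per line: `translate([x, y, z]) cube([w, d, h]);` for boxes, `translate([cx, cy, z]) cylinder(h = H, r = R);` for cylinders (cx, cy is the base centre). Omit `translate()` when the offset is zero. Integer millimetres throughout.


translate([317, 288, 0]) cylinder(h = 15, r = 133);
translate([317, 288, 15]) cylinder(h = 124, r = 36);
translate([317, 288, 139]) cylinder(h = 15, r = 133);


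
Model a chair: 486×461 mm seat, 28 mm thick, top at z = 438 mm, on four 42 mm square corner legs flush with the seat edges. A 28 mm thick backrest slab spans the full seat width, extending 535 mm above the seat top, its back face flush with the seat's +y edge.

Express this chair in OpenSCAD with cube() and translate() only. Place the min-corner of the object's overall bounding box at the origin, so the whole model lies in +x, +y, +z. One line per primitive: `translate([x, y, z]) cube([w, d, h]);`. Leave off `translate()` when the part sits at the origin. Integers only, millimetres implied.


translate([0, 0, 410]) cube([486, 461, 28]);
cube([42, 42, 410]);
translate([444, 0, 0]) cube([42, 42, 410]);
translate([0, 419, 0]) cube([42, 42, 410]);
translate([444, 419, 0]) cube([42, 42, 410]);
translate([0, 433, 438]) cube([486, 28, 535]);


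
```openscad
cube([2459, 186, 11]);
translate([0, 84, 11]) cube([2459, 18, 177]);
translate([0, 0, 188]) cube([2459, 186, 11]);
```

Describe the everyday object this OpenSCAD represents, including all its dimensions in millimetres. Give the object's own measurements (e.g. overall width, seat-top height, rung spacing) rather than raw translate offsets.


An I-beam lying along x, 2459 mm long. Overall section height 199 mm. Two flanges 186 mm wide (y) and 11 mm thick, one on the floor and one at the top; a web 18 mm thick runs between them, centred on the flange width.


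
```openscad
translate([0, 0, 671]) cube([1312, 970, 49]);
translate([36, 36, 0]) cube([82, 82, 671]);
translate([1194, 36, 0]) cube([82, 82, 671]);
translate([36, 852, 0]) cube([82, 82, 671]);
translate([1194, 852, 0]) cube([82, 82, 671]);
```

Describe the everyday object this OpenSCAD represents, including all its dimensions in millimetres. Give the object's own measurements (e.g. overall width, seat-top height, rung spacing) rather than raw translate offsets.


A rectangular dining table. The top is 1312×970×49 mm with its upper surface at z = 720 mm. It stands on four 82×82 mm square legs, each inset 36 mm from the nearest pair of top edges, running from the floor to the underside of the top.


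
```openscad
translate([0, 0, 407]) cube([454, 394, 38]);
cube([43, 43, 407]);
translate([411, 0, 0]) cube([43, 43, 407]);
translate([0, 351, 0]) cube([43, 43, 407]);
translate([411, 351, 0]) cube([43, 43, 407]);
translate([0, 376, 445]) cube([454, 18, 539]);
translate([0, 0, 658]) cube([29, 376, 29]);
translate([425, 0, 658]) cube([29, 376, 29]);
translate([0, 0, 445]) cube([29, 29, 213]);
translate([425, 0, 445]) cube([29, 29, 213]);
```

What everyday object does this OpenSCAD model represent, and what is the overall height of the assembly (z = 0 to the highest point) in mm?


A chair. The overall height is 984 mm.

A slab on four corner posts with a tall panel at the back — a chair. The seat slab sits at z = 407 with thickness 38, and the 539 mm backrest starts at the seat top, so the overall height is 407 + 38 + 539 = 984 mm.


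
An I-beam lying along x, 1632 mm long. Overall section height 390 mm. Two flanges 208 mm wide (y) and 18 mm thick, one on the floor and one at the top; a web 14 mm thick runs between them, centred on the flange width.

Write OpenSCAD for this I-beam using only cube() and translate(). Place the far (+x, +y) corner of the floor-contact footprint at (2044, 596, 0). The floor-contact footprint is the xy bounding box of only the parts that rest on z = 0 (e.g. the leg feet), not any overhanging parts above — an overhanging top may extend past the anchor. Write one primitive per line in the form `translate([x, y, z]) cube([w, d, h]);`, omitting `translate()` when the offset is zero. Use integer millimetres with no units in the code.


translate([412, 388, 0]) cube([1632, 208, 18]);
translate([412, 485, 18]) cube([1632, 14, 354]);
translate([412, 388, 372]) cube([1632, 208, 18]);


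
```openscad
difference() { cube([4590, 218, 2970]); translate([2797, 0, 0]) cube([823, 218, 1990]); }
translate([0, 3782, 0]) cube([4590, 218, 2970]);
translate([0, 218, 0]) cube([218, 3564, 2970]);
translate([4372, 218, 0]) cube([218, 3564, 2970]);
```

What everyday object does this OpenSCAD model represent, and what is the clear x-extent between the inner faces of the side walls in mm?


A single room. The interior width is 4154 mm.

Four walls enclosing a rectangle with a door in the front wall — a room. Outside width 4590 minus two 218 mm walls gives 4154 mm.


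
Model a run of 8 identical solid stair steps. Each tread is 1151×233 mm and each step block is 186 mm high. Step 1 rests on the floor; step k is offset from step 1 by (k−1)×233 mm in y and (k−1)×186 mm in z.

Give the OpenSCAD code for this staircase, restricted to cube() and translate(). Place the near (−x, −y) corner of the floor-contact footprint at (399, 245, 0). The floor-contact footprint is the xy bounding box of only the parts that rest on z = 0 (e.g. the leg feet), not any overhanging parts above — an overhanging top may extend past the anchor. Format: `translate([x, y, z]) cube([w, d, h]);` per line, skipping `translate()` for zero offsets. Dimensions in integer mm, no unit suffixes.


translate([399, 245, 0]) cube([1151, 233, 186]);
translate([399, 478, 186]) cube([1151, 233, 186]);
translate([399, 711, 372]) cube([1151, 233, 186]);
translate([399, 944, 558]) cube([1151, 233, 186]);
translate([399, 1177, 744]) cube([1151, 233, 186]);
translate([399, 1410, 930]) cube([1151, 233, 186]);
translate([399, 1643, 1116]) cube([1151, 233, 186]);
translate([399, 1876, 1302]) cube([1151, 233, 186]);


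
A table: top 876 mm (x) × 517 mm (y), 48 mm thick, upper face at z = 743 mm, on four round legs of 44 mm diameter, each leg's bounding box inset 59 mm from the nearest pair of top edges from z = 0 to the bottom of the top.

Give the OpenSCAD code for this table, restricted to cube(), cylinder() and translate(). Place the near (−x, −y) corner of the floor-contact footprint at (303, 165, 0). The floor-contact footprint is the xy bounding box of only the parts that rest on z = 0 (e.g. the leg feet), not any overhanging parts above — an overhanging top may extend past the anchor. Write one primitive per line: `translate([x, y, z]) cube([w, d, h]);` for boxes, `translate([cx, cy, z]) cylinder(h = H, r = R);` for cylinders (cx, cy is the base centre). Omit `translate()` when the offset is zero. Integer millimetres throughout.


translate([244, 106, 695]) cube([876, 517, 48]);
translate([325, 187, 0]) cylinder(h = 695, r = 22);
translate([1039, 187, 0]) cylinder(h = 695, r = 22);
translate([325, 542, 0]) cylinder(h = 695, r = 22);
translate([1039, 542, 0]) cylinder(h = 695, r = 22);


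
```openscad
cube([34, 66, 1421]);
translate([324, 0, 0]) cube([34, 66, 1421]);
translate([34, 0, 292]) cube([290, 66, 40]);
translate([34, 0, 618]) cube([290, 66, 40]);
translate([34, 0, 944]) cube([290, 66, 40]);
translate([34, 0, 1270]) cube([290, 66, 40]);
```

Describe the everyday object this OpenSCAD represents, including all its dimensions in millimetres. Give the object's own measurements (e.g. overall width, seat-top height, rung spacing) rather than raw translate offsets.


A straight ladder. Two 34×66 mm vertical rails, 1421 mm tall, stand 358 mm apart (outside-to-outside) with their front faces coplanar on the −y side. 4 rungs, each 66 mm deep and 40 mm tall, span between the inner faces of the rails, front faces flush with the rails. The lowest rung's underside is at z = 292 mm and rungs are spaced 326 mm apart (underside to underside).


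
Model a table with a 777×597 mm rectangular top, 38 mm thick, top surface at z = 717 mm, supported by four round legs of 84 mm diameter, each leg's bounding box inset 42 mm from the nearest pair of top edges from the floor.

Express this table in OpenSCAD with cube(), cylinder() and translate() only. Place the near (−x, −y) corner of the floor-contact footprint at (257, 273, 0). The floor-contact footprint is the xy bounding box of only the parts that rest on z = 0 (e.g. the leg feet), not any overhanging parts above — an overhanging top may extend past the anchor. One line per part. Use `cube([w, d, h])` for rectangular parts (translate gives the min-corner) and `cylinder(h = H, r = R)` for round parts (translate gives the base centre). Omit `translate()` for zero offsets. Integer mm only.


translate([215, 231, 679]) cube([777, 597, 38]);
translate([299, 315, 0]) cylinder(h = 679, r = 42);
translate([908, 315, 0]) cylinder(h = 679, r = 42);
translate([299, 744, 0]) cylinder(h = 679, r = 42);
translate([908, 744, 0]) cylinder(h = 679, r = 42);
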